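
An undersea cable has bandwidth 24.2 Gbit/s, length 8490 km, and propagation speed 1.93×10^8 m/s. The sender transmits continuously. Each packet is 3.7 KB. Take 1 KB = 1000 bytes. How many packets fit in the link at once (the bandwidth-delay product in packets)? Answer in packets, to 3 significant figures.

36000 packets

Propagation delay = 8490000 / 193000000 = 0.0439896 s.
BDP = R × t_prop = 24200000000 × 0.0439896 = 1064550000 bits.
In packets of 29600 bits: 36000 packets.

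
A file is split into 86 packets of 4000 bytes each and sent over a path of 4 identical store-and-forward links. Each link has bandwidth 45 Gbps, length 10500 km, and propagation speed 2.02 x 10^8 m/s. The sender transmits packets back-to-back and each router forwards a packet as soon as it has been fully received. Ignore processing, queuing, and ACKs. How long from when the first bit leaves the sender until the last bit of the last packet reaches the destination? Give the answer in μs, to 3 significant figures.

208000 μs

Per-hop transmission t_tx = L/R = 32000/45000000000 = 0.711111 μs.
Per-hop propagation t_prop = 10500000/202000000 = 51980.2 μs.
Pipeline fill: first packet needs 4·t_tx to clear all hops; remaining 85 packets each add one t_tx.
Total = (4+86-1)·t_tx + 4·t_prop = 89·0.711111 + 4·51980.2 = 208000 μs.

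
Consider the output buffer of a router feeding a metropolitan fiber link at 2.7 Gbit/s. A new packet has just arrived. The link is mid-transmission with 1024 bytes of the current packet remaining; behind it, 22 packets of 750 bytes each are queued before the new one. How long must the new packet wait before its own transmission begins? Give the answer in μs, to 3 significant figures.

Each queued packet: L/R = 6000/2700000000 = 2.22222 μs.
22 queued → 48.8889 μs.
Plus remaining 8192 bits of current packet: 3.03407 μs.
Queuing delay = 51.9 μs.

51.9 μs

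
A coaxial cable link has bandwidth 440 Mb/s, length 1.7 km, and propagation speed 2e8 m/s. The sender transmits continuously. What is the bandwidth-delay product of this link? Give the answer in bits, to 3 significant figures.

Propagation delay = 1700 / 200000000 = 8.5e-06 s.
BDP = R × t_prop = 440000000 × 8.5e-06 = 3740 bits.

3740 bits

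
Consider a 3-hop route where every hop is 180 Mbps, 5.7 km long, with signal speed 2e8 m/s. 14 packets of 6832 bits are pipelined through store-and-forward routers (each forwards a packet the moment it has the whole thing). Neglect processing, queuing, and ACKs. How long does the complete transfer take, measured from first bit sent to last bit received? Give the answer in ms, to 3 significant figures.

Per-hop transmission t_tx = L/R = 6832/180000000 = 0.0379556 ms.
Per-hop propagation t_prop = 5700/200000000 = 0.0285 ms.
Pipeline fill: first packet needs 3·t_tx to clear all hops; remaining 13 packets each add one t_tx.
Total = (3+14-1)·t_tx + 3·t_prop = 16·0.0379556 + 3·0.0285 = 0.693 ms.

0.693 ms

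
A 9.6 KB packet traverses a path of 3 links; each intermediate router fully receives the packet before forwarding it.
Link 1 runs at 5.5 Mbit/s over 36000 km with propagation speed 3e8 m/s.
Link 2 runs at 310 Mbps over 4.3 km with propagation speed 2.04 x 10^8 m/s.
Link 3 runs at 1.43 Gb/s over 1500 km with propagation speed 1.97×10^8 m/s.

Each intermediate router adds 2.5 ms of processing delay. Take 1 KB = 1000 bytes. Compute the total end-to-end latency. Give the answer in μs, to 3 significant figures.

L = 76800 bits.
Transmission delays (L/R per hop): 13963.6, 247.742, 53.7063 μs; sum = 14265.1 μs.
Propagation delays (d/s per hop): 120000, 21.0784, 7614.21 μs; sum = 127635 μs.
Processing at 2 router(s): 2 × 2.5 ms = 5000 μs.
End-to-end = 147000 μs.

147000 μs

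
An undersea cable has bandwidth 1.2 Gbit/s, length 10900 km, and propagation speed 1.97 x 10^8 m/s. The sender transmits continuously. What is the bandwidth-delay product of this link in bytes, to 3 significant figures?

8300000 bytes

Propagation delay = 10900000 / 197000000 = 0.0553299 s.
BDP = R × t_prop = 1200000000 × 0.0553299 = 66395900 bits.
In bytes: 66395900/8 = 8300000 bytes.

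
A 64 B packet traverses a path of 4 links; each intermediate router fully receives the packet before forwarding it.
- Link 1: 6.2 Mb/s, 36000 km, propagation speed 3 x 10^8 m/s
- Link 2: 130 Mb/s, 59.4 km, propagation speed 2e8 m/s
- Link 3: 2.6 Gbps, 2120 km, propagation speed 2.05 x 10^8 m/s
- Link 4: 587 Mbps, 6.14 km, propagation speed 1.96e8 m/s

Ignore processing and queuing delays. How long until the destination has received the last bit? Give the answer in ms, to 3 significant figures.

L = 64 × 8 = 512 bits.
Transmission delays (L/R per hop): 0.0825806, 0.00393846, 0.000196923, 0.000872232 ms; sum = 0.0875883 ms.
Propagation delays (d/s per hop): 120, 0.297, 10.3415, 0.0313265 ms; sum = 130.67 ms.
End-to-end = 131 ms.

131 ms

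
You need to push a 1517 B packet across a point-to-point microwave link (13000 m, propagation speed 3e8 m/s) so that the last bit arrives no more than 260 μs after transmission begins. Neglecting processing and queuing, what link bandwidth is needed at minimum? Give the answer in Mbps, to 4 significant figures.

56.01 Mbps

L = 12136 bits.
Propagation delay = 13000 / 300000000 = 43.3333 μs.
Transmission budget = 260 − 43.3333 = 216.667 μs.
R ≥ L / t_tx = 12136 bits / 0.000216667 s = 56.01 Mbps.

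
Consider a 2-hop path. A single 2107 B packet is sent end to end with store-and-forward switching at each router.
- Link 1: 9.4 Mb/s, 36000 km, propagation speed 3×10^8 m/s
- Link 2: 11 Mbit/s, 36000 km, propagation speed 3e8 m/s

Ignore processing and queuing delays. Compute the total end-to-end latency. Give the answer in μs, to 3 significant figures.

L = 2107 × 8 = 16856 bits.
Transmission delays (L/R per hop): 1793.19, 1532.36 μs; sum = 3325.56 μs.
Propagation delays (d/s per hop): 120000, 120000 μs; sum = 240000 μs.
End-to-end = 243000 μs.

243000 μs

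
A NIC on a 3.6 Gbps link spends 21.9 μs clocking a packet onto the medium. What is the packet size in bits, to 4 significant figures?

L = R × t_tx = 3600000000 b/s × 2.19e-05 s = 78840 bits.

78840 bits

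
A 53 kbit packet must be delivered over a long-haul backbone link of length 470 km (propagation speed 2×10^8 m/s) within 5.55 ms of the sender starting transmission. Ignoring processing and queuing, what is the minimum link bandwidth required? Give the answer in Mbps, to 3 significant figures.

Propagation delay = 470000 / 200000000 = 2.35 ms.
Transmission budget = 5.55 − 2.35 = 3.2 ms.
R ≥ L / t_tx = 53000 bits / 0.0032 s = 16.6 Mbps.

16.6 Mbps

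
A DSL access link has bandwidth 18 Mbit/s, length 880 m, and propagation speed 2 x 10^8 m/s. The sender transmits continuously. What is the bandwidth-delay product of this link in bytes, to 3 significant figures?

Propagation delay = 880 / 200000000 = 4.4e-06 s.
BDP = R × t_prop = 18000000 × 4.4e-06 = 79.2 bits.
In bytes: 79.2/8 = 9.90 bytes.

9.90 bytes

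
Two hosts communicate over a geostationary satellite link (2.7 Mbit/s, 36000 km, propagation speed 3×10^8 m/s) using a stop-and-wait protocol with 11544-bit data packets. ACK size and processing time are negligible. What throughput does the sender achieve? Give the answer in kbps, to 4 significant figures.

47.26 kbps

t_tx = L/R = 11544/2700000 = 0.00427556 s.
t_prop = 36000000/300000000 = 0.12 s; RTT = 0.24 s.
Cycle = t_tx + RTT = 0.244276 s.
Throughput = L / cycle = 11544 / 0.244276 = 47.26 kbps.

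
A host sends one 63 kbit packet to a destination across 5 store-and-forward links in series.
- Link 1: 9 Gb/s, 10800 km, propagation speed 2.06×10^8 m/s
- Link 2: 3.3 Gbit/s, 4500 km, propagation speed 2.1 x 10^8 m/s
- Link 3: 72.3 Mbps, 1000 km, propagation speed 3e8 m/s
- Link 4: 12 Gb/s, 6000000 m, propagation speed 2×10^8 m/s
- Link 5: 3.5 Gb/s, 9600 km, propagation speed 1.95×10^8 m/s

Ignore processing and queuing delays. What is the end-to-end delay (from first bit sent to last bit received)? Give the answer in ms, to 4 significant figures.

L = 63000 bits.
Transmission delays (L/R per hop): 0.007, 0.0190909, 0.871369, 0.00525, 0.018 ms; sum = 0.92071 ms.
Propagation delays (d/s per hop): 52.4272, 21.4286, 3.33333, 30, 49.2308 ms; sum = 156.42 ms.
End-to-end = 157.3 ms.

157.3 ms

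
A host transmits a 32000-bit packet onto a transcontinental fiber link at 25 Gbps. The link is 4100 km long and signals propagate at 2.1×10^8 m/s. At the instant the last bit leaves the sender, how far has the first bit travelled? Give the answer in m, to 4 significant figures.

268.8 m

t_tx = L/R = 32000/25000000000 = 1.28e-06 s.
Distance = s × t_tx = 210000000 × 1.28e-06 = 268.8 m.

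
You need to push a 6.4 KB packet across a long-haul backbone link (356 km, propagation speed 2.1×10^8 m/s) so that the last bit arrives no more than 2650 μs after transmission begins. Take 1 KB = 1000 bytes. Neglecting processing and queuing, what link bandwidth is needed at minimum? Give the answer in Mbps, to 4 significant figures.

53.63 Mbps

L = 51200 bits.
Propagation delay = 356000 / 210000000 = 1695.24 μs.
Transmission budget = 2650 − 1695.24 = 954.762 μs.
R ≥ L / t_tx = 51200 bits / 0.000954762 s = 53.63 Mbps.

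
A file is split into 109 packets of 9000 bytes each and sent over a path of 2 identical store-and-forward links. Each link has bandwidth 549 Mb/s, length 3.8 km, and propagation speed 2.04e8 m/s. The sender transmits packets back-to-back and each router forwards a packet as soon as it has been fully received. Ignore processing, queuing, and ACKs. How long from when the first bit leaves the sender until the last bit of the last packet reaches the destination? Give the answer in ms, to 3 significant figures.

14.5 ms

Per-hop transmission t_tx = L/R = 72000/549000000 = 0.131148 ms.
Per-hop propagation t_prop = 3800/204000000 = 0.0186275 ms.
Pipeline fill: first packet needs 2·t_tx to clear all hops; remaining 108 packets each add one t_tx.
Total = (2+109-1)·t_tx + 2·t_prop = 110·0.131148 + 2·0.0186275 = 14.5 ms.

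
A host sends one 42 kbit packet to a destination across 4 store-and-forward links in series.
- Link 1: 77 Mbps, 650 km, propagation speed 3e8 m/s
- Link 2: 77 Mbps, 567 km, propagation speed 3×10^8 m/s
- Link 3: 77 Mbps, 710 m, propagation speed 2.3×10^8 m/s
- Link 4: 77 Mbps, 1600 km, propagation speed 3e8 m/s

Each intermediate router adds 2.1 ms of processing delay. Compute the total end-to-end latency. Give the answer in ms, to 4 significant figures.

L = 42000 bits.
Transmission delay per hop = L/R = 42000/77000000 = 0.545455 ms; 4 hops → 2.18182 ms.
Propagation delays (d/s per hop): 2.16667, 1.89, 0.00308696, 5.33333 ms; sum = 9.39309 ms.
Processing at 3 router(s): 3 × 2.1 ms = 6.3 ms.
End-to-end = 17.87 ms.

17.87 ms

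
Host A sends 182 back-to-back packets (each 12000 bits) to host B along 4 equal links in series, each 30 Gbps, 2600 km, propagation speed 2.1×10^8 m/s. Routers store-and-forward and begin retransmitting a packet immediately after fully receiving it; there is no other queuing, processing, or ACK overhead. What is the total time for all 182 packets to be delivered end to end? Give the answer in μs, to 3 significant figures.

Per-hop transmission t_tx = L/R = 12000/30000000000 = 0.4 μs.
Per-hop propagation t_prop = 2600000/210000000 = 12381 μs.
Pipeline fill: first packet needs 4·t_tx to clear all hops; remaining 181 packets each add one t_tx.
Total = (4+182-1)·t_tx + 4·t_prop = 185·0.4 + 4·12381 = 49600 μs.

49600 μs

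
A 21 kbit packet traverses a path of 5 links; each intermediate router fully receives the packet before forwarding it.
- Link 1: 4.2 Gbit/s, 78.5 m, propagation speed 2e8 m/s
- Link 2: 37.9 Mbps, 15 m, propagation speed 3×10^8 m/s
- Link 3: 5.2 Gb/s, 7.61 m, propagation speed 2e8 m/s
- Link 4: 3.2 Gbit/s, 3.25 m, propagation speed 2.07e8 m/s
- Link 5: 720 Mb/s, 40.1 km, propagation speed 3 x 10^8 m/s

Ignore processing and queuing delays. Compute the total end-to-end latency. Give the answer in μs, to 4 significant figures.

733.0 μs

L = 21000 bits.
Transmission delays (L/R per hop): 5, 554.09, 4.03846, 6.5625, 29.1667 μs; sum = 598.857 μs.
Propagation delays (d/s per hop): 0.3925, 0.05, 0.03805, 0.0157005, 133.667 μs; sum = 134.163 μs.
End-to-end = 733.0 μs.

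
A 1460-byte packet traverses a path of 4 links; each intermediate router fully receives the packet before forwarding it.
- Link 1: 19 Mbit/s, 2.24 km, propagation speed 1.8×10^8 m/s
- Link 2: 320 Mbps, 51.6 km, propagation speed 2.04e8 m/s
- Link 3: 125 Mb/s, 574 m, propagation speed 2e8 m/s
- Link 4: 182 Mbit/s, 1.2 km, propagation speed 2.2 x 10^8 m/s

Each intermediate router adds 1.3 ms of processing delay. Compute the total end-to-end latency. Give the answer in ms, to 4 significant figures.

L = 1460 × 8 = 11680 bits.
Transmission delays (L/R per hop): 0.614737, 0.0365, 0.09344, 0.0641758 ms; sum = 0.808853 ms.
Propagation delays (d/s per hop): 0.0124444, 0.252941, 0.00287, 0.00545455 ms; sum = 0.27371 ms.
Processing at 3 router(s): 3 × 1.3 ms = 3.9 ms.
End-to-end = 4.983 ms.

4.983 ms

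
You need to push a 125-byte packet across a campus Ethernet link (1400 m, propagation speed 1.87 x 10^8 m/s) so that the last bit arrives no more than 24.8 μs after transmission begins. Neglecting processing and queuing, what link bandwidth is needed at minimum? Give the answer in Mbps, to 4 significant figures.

57.76 Mbps

L = 1000 bits.
Propagation delay = 1400 / 187000000 = 7.48663 μs.
Transmission budget = 24.8 − 7.48663 = 17.3134 μs.
R ≥ L / t_tx = 1000 bits / 1.73134e-05 s = 57.76 Mbps.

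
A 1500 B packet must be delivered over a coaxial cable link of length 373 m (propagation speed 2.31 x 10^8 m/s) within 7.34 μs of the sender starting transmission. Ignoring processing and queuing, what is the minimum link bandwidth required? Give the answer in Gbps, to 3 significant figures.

2.10 Gbps

L = 12000 bits.
Propagation delay = 373 / 231000000 = 1.61472 μs.
Transmission budget = 7.34 − 1.61472 = 5.72528 μs.
R ≥ L / t_tx = 12000 bits / 5.72528e-06 s = 2.10 Gbps.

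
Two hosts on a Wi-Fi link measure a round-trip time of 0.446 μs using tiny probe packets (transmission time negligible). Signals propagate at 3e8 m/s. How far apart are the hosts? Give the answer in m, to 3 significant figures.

One-way propagation = RTT/2 = 0.223 μs.
d = s × t = 300000000 × 2.23e-07 = 66.9 m.

66.9 m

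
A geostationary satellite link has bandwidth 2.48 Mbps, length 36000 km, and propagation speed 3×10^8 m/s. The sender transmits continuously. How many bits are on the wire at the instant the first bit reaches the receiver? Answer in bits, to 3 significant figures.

298000 bits

Propagation delay = 36000000 / 300000000 = 0.12 s.
BDP = R × t_prop = 2480000 × 0.12 = 297600 bits.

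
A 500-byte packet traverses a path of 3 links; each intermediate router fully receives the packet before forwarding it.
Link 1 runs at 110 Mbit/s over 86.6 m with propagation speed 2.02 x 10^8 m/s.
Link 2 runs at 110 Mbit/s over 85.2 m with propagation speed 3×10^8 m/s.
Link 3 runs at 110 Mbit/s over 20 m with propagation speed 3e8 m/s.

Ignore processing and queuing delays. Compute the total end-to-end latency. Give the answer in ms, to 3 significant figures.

0.110 ms

L = 500 × 8 = 4000 bits.
Transmission delay per hop = L/R = 4000/110000000 = 0.0363636 ms; 3 hops → 0.109091 ms.
Propagation delays (d/s per hop): 0.000428713, 0.000284, 6.66667e-05 ms; sum = 0.00077938 ms.
End-to-end = 0.110 ms.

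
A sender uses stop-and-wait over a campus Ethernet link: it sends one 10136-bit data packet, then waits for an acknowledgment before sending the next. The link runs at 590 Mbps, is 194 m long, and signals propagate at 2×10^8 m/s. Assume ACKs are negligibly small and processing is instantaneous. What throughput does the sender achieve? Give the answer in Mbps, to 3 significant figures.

530 Mbps

t_tx = L/R = 10136/590000000 = 1.71797e-05 s.
t_prop = 194/200000000 = 9.7e-07 s; RTT = 1.94e-06 s.
Cycle = t_tx + RTT = 1.91197e-05 s.
Throughput = L / cycle = 10136 / 1.91197e-05 = 530 Mbps.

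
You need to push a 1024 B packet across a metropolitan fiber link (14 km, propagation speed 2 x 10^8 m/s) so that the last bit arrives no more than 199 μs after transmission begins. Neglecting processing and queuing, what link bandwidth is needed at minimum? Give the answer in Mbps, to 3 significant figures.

63.5 Mbps

L = 8192 bits.
Propagation delay = 14000 / 200000000 = 70 μs.
Transmission budget = 199 − 70 = 129 μs.
R ≥ L / t_tx = 8192 bits / 0.000129 s = 63.5 Mbps.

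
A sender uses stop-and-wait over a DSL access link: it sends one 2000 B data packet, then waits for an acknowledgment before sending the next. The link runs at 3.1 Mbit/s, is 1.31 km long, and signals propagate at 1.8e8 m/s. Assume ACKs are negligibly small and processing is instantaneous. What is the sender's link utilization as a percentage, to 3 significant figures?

99.7 %

t_tx = L/R = 16000/3100000 = 0.00516129 s.
t_prop = 1310/180000000 = 7.27778e-06 s; RTT = 1.45556e-05 s.
Cycle = t_tx + RTT = 0.00517585 s.
Utilization = t_tx / cycle = 0.00516129/0.00517585 = 99.7 %.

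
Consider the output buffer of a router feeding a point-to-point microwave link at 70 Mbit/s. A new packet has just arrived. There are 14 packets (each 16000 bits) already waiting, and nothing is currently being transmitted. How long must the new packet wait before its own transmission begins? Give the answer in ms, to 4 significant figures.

3.200 ms

Each queued packet: L/R = 16000/70000000 = 0.228571 ms.
14 queued → 3.2 ms.
Queuing delay = 3.200 ms.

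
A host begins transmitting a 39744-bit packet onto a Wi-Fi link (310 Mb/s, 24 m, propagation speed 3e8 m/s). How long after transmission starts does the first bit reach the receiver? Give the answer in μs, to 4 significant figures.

First bit experiences only propagation delay: d/s = 24/300000000 = 0.08000 μs.

0.08000 μs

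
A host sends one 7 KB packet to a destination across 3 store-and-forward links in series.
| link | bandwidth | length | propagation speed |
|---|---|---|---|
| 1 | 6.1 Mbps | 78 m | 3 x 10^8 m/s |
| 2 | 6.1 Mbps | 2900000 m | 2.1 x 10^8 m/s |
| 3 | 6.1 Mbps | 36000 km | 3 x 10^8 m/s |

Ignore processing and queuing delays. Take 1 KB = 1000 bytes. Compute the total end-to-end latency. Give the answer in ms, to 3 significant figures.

L = 56000 bits.
Transmission delay per hop = L/R = 56000/6100000 = 9.18033 ms; 3 hops → 27.541 ms.
Propagation delays (d/s per hop): 0.00026, 13.8095, 120 ms; sum = 133.81 ms.
End-to-end = 161 ms.

161 ms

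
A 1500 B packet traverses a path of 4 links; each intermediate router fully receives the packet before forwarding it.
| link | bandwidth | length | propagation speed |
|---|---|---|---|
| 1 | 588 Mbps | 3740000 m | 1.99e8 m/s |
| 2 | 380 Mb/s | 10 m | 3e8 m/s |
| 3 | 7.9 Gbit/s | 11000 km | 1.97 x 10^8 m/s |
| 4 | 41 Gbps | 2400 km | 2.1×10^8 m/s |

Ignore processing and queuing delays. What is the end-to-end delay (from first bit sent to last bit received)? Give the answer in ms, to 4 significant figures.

L = 1500 × 8 = 12000 bits.
Transmission delays (L/R per hop): 0.0204082, 0.0315789, 0.00151899, 0.000292683 ms; sum = 0.0537988 ms.
Propagation delays (d/s per hop): 18.794, 3.33333e-05, 55.8376, 11.4286 ms; sum = 86.0601 ms.
End-to-end = 86.11 ms.

86.11 ms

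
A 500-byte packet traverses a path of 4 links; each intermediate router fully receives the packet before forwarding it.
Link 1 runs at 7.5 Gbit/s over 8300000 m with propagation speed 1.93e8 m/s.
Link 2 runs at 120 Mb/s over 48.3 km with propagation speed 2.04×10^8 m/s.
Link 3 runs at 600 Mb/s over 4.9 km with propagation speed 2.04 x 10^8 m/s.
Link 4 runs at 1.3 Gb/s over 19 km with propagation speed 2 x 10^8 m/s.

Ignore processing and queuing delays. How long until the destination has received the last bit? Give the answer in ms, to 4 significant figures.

43.40 ms

L = 500 × 8 = 4000 bits.
Transmission delays (L/R per hop): 0.000533333, 0.0333333, 0.00666667, 0.00307692 ms; sum = 0.0436103 ms.
Propagation delays (d/s per hop): 43.0052, 0.236765, 0.0240196, 0.095 ms; sum = 43.361 ms.
End-to-end = 43.40 ms.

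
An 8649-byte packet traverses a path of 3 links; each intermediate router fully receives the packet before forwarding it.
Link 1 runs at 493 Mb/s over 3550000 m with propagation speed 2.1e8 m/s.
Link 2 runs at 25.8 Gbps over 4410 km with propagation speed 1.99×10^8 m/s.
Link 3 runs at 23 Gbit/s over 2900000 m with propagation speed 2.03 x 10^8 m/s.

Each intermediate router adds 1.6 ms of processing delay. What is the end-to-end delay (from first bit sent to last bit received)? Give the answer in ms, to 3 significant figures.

L = 8649 × 8 = 69192 bits.
Transmission delays (L/R per hop): 0.140349, 0.00268186, 0.00300835 ms; sum = 0.146039 ms.
Propagation delays (d/s per hop): 16.9048, 22.1608, 14.2857 ms; sum = 53.3513 ms.
Processing at 2 router(s): 2 × 1.6 ms = 3.2 ms.
End-to-end = 56.7 ms.

56.7 ms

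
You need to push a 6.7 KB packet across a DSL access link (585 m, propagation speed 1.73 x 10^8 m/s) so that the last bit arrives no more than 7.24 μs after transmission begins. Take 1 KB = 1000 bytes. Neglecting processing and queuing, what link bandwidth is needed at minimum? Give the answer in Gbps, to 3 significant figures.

13.9 Gbps

L = 53600 bits.
Propagation delay = 585 / 173000000 = 3.3815 μs.
Transmission budget = 7.24 − 3.3815 = 3.8585 μs.
R ≥ L / t_tx = 53600 bits / 3.8585e-06 s = 13.9 Gbps.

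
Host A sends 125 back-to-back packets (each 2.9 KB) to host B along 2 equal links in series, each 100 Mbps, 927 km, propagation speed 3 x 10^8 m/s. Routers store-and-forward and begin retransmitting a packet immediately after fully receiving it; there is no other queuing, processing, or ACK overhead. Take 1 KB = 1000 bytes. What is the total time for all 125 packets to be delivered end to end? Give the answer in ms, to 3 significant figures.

Per-hop transmission t_tx = L/R = 23200/100000000 = 0.232 ms.
Per-hop propagation t_prop = 927000/300000000 = 3.09 ms.
Pipeline fill: first packet needs 2·t_tx to clear all hops; remaining 124 packets each add one t_tx.
Total = (2+125-1)·t_tx + 2·t_prop = 126·0.232 + 2·3.09 = 35.4 ms.

35.4 ms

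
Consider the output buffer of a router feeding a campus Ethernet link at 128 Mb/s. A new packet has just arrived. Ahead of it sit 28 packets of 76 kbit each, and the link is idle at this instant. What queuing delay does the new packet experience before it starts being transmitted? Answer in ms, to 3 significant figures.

Each queued packet: L/R = 76000/128000000 = 0.59375 ms.
28 queued → 16.625 ms.
Queuing delay = 16.6 ms.

16.6 ms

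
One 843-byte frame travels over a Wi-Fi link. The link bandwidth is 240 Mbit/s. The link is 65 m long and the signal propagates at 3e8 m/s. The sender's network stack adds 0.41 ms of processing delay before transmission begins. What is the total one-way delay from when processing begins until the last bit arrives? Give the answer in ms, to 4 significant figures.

L = 843 × 8 = 6744 bits.
Transmission delay = L/R = 6744 / 240000000 = 0.0281 ms.
Propagation delay = d/s = 65 m / 300000000 m/s = 0.000216667 ms.
Plus processing delay 0.41 ms = 0.41 ms.
Total = 0.4383 ms.

0.4383 ms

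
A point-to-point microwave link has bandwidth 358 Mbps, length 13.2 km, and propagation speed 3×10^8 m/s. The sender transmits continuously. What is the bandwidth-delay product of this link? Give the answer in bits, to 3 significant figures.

15800 bits

Propagation delay = 13200 / 300000000 = 4.4e-05 s.
BDP = R × t_prop = 358000000 × 4.4e-05 = 15752 bits.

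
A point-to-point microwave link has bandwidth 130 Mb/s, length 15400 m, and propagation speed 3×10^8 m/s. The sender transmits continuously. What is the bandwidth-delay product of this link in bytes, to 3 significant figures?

834 bytes

Propagation delay = 15400 / 300000000 = 5.13333e-05 s.
BDP = R × t_prop = 130000000 × 5.13333e-05 = 6673.33 bits.
In bytes: 6673.33/8 = 834 bytes.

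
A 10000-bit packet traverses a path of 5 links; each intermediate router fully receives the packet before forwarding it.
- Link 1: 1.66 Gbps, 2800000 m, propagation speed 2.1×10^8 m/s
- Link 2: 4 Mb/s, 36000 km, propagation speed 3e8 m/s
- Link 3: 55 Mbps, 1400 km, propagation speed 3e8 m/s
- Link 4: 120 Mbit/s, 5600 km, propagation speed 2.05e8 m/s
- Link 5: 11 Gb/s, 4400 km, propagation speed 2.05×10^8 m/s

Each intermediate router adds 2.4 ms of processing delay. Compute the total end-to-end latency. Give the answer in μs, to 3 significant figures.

Transmission delays (L/R per hop): 6.0241, 2500, 181.818, 83.3333, 0.909091 μs; sum = 2772.08 μs.
Propagation delays (d/s per hop): 13333.3, 120000, 4666.67, 27317.1, 21463.4 μs; sum = 186780 μs.
Processing at 4 router(s): 4 × 2.4 ms = 9600 μs.
End-to-end = 199000 μs.

199000 μs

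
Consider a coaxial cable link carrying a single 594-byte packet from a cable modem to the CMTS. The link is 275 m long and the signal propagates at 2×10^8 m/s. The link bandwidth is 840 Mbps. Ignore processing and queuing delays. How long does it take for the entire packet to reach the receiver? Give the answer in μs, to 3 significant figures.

L = 594 × 8 = 4752 bits.
Transmission delay = L/R = 4752 / 840000000 = 5.65714 μs.
Propagation delay = d/s = 275 m / 200000000 m/s = 1.375 μs.
Total = 7.03 μs.

7.03 μs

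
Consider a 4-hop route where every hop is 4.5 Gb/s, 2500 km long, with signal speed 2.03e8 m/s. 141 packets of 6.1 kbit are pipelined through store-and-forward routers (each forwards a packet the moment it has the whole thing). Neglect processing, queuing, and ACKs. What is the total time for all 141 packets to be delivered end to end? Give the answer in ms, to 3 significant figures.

Per-hop transmission t_tx = L/R = 6100/4500000000 = 0.00135556 ms.
Per-hop propagation t_prop = 2500000/2.03e+08 = 12.3153 ms.
Pipeline fill: first packet needs 4·t_tx to clear all hops; remaining 140 packets each add one t_tx.
Total = (4+141-1)·t_tx + 4·t_prop = 144·0.00135556 + 4·12.3153 = 49.5 ms.

49.5 ms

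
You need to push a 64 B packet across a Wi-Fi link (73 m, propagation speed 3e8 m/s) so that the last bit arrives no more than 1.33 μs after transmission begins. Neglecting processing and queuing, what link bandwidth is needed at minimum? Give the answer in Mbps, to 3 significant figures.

L = 512 bits.
Propagation delay = 73 / 300000000 = 0.243333 μs.
Transmission budget = 1.33 − 0.243333 = 1.08667 μs.
R ≥ L / t_tx = 512 bits / 1.08667e-06 s = 471 Mbps.

471 Mbps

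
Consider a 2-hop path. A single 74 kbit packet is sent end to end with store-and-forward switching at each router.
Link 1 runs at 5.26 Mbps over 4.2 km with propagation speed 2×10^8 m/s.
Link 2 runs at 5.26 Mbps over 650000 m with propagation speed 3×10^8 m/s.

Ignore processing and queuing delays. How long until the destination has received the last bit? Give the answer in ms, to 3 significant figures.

30.3 ms

L = 74000 bits.
Transmission delay per hop = L/R = 74000/5260000 = 14.0684 ms; 2 hops → 28.1369 ms.
Propagation delays (d/s per hop): 0.021, 2.16667 ms; sum = 2.18767 ms.
End-to-end = 30.3 ms.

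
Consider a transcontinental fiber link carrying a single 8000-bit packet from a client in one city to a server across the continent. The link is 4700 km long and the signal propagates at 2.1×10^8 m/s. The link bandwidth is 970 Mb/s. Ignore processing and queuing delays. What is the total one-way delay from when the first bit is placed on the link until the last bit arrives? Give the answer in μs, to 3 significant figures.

22400 μs

Transmission delay = L/R = 8000 / 970000000 = 8.24742 μs.
Propagation delay = d/s = 4700000 m / 210000000 m/s = 22381 μs.
Total = 22400 μs.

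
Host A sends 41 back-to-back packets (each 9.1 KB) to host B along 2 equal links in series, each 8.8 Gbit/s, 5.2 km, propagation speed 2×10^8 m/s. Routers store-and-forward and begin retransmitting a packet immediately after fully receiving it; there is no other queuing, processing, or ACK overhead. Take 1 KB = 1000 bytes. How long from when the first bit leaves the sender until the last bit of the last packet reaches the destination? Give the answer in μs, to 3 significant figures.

399 μs

Per-hop transmission t_tx = L/R = 72800/8800000000 = 8.27273 μs.
Per-hop propagation t_prop = 5200/200000000 = 26 μs.
Pipeline fill: first packet needs 2·t_tx to clear all hops; remaining 40 packets each add one t_tx.
Total = (2+41-1)·t_tx + 2·t_prop = 42·8.27273 + 2·26 = 399 μs.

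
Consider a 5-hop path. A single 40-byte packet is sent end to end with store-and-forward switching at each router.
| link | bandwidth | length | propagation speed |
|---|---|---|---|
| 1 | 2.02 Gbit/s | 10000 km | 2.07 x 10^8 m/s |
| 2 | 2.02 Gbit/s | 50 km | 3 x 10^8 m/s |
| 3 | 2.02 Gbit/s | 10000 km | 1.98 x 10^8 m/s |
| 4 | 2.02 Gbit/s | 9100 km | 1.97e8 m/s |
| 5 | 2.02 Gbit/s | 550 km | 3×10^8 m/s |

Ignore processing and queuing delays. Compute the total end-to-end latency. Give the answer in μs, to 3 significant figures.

L = 40 × 8 = 320 bits.
Transmission delay per hop = L/R = 320/2020000000 = 0.158416 μs; 5 hops → 0.792079 μs.
Propagation delays (d/s per hop): 48309.2, 166.667, 50505.1, 46192.9, 1833.33 μs; sum = 147007 μs.
End-to-end = 147000 μs.

147000 μs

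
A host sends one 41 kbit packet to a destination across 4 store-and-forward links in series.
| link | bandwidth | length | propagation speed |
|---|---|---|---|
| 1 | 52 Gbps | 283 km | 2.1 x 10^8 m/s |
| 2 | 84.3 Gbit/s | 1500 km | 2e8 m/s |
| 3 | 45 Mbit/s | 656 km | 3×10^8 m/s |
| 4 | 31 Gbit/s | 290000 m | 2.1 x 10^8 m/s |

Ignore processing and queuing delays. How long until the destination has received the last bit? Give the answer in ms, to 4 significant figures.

13.33 ms

L = 41000 bits.
Transmission delays (L/R per hop): 0.000788462, 0.000486358, 0.911111, 0.00132258 ms; sum = 0.913709 ms.
Propagation delays (d/s per hop): 1.34762, 7.5, 2.18667, 1.38095 ms; sum = 12.4152 ms.
End-to-end = 13.33 ms.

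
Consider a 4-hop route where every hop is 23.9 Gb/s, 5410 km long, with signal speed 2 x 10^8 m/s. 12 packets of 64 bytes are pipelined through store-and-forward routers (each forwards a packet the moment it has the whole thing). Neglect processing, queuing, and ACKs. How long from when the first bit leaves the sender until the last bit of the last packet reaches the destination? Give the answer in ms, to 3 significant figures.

Per-hop transmission t_tx = L/R = 512/23900000000 = 2.14226e-05 ms.
Per-hop propagation t_prop = 5410000/200000000 = 27.05 ms.
Pipeline fill: first packet needs 4·t_tx to clear all hops; remaining 11 packets each add one t_tx.
Total = (4+12-1)·t_tx + 4·t_prop = 15·2.14226e-05 + 4·27.05 = 108 ms.

108 ms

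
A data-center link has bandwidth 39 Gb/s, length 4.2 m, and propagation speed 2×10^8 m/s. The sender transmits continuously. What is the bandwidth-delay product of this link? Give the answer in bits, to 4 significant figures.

819.0 bits

Propagation delay = 4.2 / 200000000 = 2.1e-08 s.
BDP = R × t_prop = 39000000000 × 2.1e-08 = 819 bits.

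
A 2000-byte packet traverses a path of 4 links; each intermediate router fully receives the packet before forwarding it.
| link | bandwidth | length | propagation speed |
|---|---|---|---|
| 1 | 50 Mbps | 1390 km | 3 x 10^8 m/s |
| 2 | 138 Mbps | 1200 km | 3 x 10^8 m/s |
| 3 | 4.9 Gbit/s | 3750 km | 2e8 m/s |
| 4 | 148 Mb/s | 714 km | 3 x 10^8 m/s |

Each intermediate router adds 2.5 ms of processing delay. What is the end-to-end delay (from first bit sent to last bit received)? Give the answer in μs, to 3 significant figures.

37800 μs

L = 2000 × 8 = 16000 bits.
Transmission delays (L/R per hop): 320, 115.942, 3.26531, 108.108 μs; sum = 547.315 μs.
Propagation delays (d/s per hop): 4633.33, 4000, 18750, 2380 μs; sum = 29763.3 μs.
Processing at 3 router(s): 3 × 2.5 ms = 7500 μs.
End-to-end = 37800 μs.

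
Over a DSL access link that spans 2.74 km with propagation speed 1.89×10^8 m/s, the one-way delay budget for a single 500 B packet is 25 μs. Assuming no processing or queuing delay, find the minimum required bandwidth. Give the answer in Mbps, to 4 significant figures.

L = 4000 bits.
Propagation delay = 2740 / 189000000 = 14.4974 μs.
Transmission budget = 25 − 14.4974 = 10.5026 μs.
R ≥ L / t_tx = 4000 bits / 1.05026e-05 s = 380.9 Mbps.

380.9 Mbps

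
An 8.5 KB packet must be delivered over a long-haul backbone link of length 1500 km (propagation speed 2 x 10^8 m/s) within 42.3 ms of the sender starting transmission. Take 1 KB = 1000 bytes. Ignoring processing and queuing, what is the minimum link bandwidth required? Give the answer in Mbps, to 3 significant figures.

1.95 Mbps

L = 68000 bits.
Propagation delay = 1500000 / 200000000 = 7.5 ms.
Transmission budget = 42.3 − 7.5 = 34.8 ms.
R ≥ L / t_tx = 68000 bits / 0.0348 s = 1.95 Mbps.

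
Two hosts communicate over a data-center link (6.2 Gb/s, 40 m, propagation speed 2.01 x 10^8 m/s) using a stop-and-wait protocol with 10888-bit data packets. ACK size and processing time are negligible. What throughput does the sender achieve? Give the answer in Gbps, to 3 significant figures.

5.05 Gbps

t_tx = L/R = 10888/6200000000 = 1.75613e-06 s.
t_prop = 40/2.01e+08 = 1.99005e-07 s; RTT = 3.9801e-07 s.
Cycle = t_tx + RTT = 2.15414e-06 s.
Throughput = L / cycle = 10888 / 2.15414e-06 = 5.05 Gbps.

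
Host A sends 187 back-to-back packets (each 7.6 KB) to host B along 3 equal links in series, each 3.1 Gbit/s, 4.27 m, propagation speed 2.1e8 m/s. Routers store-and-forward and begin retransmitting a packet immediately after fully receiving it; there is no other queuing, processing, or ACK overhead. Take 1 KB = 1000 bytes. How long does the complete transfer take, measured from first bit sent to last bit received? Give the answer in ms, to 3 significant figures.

Per-hop transmission t_tx = L/R = 60800/3100000000 = 0.0196129 ms.
Per-hop propagation t_prop = 4.27/210000000 = 2.03333e-05 ms.
Pipeline fill: first packet needs 3·t_tx to clear all hops; remaining 186 packets each add one t_tx.
Total = (3+187-1)·t_tx + 3·t_prop = 189·0.0196129 + 3·2.03333e-05 = 3.71 ms.

3.71 ms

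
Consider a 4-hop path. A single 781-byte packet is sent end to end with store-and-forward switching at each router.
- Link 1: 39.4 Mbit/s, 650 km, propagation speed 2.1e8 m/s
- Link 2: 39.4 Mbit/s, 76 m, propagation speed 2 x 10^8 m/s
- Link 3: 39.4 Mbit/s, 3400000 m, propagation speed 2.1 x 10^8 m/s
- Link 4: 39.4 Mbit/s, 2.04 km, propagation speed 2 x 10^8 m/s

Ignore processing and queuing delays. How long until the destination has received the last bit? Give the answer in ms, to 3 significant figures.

19.9 ms

L = 781 × 8 = 6248 bits.
Transmission delay per hop = L/R = 6248/39400000 = 0.158579 ms; 4 hops → 0.634315 ms.
Propagation delays (d/s per hop): 3.09524, 0.00038, 16.1905, 0.0102 ms; sum = 19.2963 ms.
End-to-end = 19.9 ms.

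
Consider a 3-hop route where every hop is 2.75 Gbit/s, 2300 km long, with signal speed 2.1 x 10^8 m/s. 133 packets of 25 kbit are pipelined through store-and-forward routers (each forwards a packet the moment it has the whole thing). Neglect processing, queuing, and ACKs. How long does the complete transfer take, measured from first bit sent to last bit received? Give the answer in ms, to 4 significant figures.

34.08 ms

Per-hop transmission t_tx = L/R = 25000/2750000000 = 0.00909091 ms.
Per-hop propagation t_prop = 2300000/210000000 = 10.9524 ms.
Pipeline fill: first packet needs 3·t_tx to clear all hops; remaining 132 packets each add one t_tx.
Total = (3+133-1)·t_tx + 3·t_prop = 135·0.00909091 + 3·10.9524 = 34.08 ms.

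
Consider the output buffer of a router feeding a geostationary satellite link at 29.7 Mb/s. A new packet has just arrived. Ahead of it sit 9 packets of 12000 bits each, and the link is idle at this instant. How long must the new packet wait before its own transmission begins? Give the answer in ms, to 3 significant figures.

3.64 ms

Each queued packet: L/R = 12000/29700000 = 0.40404 ms.
9 queued → 3.63636 ms.
Queuing delay = 3.64 ms.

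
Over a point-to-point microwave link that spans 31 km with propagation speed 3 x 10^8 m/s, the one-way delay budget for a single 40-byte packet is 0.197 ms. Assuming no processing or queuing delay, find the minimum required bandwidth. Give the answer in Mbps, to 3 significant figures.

L = 320 bits.
Propagation delay = 31000 / 300000000 = 0.103333 ms.
Transmission budget = 0.197 − 0.103333 = 0.0936667 ms.
R ≥ L / t_tx = 320 bits / 9.36667e-05 s = 3.42 Mbps.

3.42 Mbps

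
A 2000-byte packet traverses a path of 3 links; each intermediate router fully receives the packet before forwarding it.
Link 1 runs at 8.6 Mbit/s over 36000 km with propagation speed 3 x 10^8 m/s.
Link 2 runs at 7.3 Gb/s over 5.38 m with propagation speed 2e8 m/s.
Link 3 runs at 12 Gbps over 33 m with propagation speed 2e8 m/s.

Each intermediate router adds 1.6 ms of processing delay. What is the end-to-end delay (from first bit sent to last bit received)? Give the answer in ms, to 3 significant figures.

L = 2000 × 8 = 16000 bits.
Transmission delays (L/R per hop): 1.86047, 0.00219178, 0.00133333 ms; sum = 1.86399 ms.
Propagation delays (d/s per hop): 120, 2.69e-05, 0.000165 ms; sum = 120 ms.
Processing at 2 router(s): 2 × 1.6 ms = 3.2 ms.
End-to-end = 125 ms.

125 ms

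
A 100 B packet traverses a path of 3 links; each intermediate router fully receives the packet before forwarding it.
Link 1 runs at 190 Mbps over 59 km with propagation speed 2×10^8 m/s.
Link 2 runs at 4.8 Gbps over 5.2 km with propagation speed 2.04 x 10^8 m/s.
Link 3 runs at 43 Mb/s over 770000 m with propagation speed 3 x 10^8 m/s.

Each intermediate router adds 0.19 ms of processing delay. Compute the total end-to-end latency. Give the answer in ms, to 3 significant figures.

3.29 ms

L = 100 × 8 = 800 bits.
Transmission delays (L/R per hop): 0.00421053, 0.000166667, 0.0186047 ms; sum = 0.0229818 ms.
Propagation delays (d/s per hop): 0.295, 0.0254902, 2.56667 ms; sum = 2.88716 ms.
Processing at 2 router(s): 2 × 0.19 ms = 0.38 ms.
End-to-end = 3.29 ms.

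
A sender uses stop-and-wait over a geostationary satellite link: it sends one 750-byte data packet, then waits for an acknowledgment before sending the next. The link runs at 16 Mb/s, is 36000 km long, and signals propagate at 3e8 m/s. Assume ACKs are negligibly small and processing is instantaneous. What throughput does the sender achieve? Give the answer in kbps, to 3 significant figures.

t_tx = L/R = 6000/16000000 = 0.000375 s.
t_prop = 36000000/300000000 = 0.12 s; RTT = 0.24 s.
Cycle = t_tx + RTT = 0.240375 s.
Throughput = L / cycle = 6000 / 0.240375 = 25.0 kbps.

25.0 kbps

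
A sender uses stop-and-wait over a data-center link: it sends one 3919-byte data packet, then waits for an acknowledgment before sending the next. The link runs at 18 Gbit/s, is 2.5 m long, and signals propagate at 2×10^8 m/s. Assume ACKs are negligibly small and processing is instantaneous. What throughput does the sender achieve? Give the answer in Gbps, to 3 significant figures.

t_tx = L/R = 31352/18000000000 = 1.74178e-06 s.
t_prop = 2.5/200000000 = 1.25e-08 s; RTT = 2.5e-08 s.
Cycle = t_tx + RTT = 1.76678e-06 s.
Throughput = L / cycle = 31352 / 1.76678e-06 = 17.7 Gbps.

17.7 Gbps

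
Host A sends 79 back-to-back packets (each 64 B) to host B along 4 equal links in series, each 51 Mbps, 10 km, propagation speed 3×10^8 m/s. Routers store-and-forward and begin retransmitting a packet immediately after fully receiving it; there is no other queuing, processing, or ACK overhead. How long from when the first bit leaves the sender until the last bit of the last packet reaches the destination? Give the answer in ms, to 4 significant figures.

0.9565 ms

Per-hop transmission t_tx = L/R = 512/51000000 = 0.0100392 ms.
Per-hop propagation t_prop = 10000/300000000 = 0.0333333 ms.
Pipeline fill: first packet needs 4·t_tx to clear all hops; remaining 78 packets each add one t_tx.
Total = (4+79-1)·t_tx + 4·t_prop = 82·0.0100392 + 4·0.0333333 = 0.9565 ms.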